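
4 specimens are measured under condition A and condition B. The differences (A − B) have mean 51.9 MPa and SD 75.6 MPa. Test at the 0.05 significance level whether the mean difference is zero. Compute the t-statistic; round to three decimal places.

1.373

H0: μ_d = 0; H1: μ_d ≠ 0 (paired t-test on the differences, two-sided).
t = d̄/(s_d/√n) = 51.9/(75.6/√4) = 1.373
df = n − 1 = 3
Two-sided p-value ≈ 0.2634
Since p ≈ 0.2634 > α = 0.05, fail to reject H0; the evidence is not statistically significant.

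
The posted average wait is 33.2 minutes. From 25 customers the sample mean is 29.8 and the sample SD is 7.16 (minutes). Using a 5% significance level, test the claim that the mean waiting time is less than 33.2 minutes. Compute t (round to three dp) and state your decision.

t = -2.374; reject H0

H0: μ = 33.2; H1: μ < 33.2 (one-sample t-test, left-tailed).
t = (x̄ − μ₀)/(s/√n) = (29.8 − 33.2)/(7.16/√25) = -2.374
df = n − 1 = 24
p-value = P(T ≤ -2.374) ≈ 0.0130
Since p ≈ 0.0130 < α = 0.05, reject H0; the data support H1.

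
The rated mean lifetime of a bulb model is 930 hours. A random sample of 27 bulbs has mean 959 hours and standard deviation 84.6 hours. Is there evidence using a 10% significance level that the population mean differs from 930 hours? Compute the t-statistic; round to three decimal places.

H0: μ = 930; H1: μ ≠ 930 (one-sample t-test, two-sided).
t = (x̄ − μ₀)/(s/√n) = (959 − 930)/(84.6/√27) = 1.781
df = n − 1 = 26
Two-sided p-value ≈ 0.0866
Since p ≈ 0.0866 < α = 0.1, reject H0; the data support H1.

1.781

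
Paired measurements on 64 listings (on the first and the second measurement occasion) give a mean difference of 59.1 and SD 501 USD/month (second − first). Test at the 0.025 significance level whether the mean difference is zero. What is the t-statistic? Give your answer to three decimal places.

0.944

H0: μ_d = 0; H1: μ_d ≠ 0 (paired t-test on the differences, two-sided).
t = d̄/(s_d/√n) = 59.1/(501/√64) = 0.944
df = n − 1 = 63
Two-sided p-value ≈ 0.349
Since p ≈ 0.349 > α = 0.025, fail to reject H0; the evidence is not statistically significant.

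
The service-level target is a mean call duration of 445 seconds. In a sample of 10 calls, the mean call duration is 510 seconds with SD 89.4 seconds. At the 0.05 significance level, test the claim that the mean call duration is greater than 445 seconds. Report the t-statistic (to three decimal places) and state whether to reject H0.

t = 2.299; reject H0

H0: μ = 445; H1: μ > 445 (one-sample t-test, right-tailed).
t = (x̄ − μ₀)/(s/√n) = (510 − 445)/(89.4/√10) = 2.299
df = n − 1 = 9
p-value = P(T ≥ 2.299) ≈ 0.0235
Since p ≈ 0.0235 < α = 0.05, reject H0; the evidence is statistically significant.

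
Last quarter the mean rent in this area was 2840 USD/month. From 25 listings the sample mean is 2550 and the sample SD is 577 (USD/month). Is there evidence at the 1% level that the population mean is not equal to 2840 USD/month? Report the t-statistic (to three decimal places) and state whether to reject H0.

H0: μ = 2840; H1: μ ≠ 2840 (one-sample t-test, two-sided).
t = (x̄ − μ₀)/(s/√n) = (2550 − 2840)/(577/√25) = -2.513
df = n − 1 = 24
Two-sided p-value ≈ 0.0191
Since p ≈ 0.0191 > α = 0.01, fail to reject H0; the evidence is not statistically significant.

t = -2.513; fail to reject H0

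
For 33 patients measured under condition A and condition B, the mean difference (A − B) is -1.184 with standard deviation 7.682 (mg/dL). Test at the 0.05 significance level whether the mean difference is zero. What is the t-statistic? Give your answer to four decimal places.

H0: μ_d = 0; H1: μ_d ≠ 0 (paired t-test on the differences, two-sided).
t = d̄/(s_d/√n) = -1.184/(7.682/√33) = -0.8854
df = n − 1 = 32
Two-sided p-value ≈ 0.383
Since p ≈ 0.383 > α = 0.05, fail to reject H0; the data do not provide sufficient evidence against H0.

-0.8854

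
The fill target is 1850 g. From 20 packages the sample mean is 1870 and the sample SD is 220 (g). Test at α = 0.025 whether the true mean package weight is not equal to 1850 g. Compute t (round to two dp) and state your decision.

t = 0.41; fail to reject H0

H0: μ = 1850; H1: μ ≠ 1850 (one-sample t-test, two-sided).
t = (x̄ − μ₀)/(s/√n) = (1870 − 1850)/(220/√20) = 0.41
df = n − 1 = 19
Two-sided p-value ≈ 0.689
Since p ≈ 0.689 > α = 0.025, fail to reject H0; the evidence is not statistically significant.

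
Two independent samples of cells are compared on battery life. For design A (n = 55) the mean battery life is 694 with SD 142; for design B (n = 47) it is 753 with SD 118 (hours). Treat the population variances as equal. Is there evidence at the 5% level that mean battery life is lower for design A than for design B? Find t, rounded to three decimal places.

Let group 1 = design A, group 2 = design B. H0: μ_1 = μ_2; H1: μ_1 < μ_2 (two-sample pooled-variance t-test, left-tailed).
s_p² = [(55−1)·142² + (47−1)·118²]/(55+47−2) = 17293.6
t = (694 − 753)/√[17293.6·(1/55 + 1/47)] = -2.259
df = n₁ + n₂ − 2 = 100
p-value = P(T ≤ -2.259) ≈ 0.013
Since p ≈ 0.013 < α = 0.05, reject H0; the data support H1.

-2.259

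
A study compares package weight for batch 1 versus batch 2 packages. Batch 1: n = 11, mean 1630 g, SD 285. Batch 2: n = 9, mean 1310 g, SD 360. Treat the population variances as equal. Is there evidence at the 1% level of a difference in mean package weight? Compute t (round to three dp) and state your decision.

Let group 1 = batch 1, group 2 = batch 2. H0: μ_1 = μ_2; H1: μ_1 ≠ μ_2 (two-sample pooled-variance t-test, two-sided).
s_p² = [(11−1)·285² + (9−1)·360²]/(11+9−2) = 102725
t = (1630 − 1310)/√[102725·(1/11 + 1/9)] = 2.221
df = n₁ + n₂ − 2 = 18
Two-sided p-value ≈ 0.039
Since p ≈ 0.039 > α = 0.01, fail to reject H0; the data do not provide sufficient evidence against H0.

t = 2.221; fail to reject H0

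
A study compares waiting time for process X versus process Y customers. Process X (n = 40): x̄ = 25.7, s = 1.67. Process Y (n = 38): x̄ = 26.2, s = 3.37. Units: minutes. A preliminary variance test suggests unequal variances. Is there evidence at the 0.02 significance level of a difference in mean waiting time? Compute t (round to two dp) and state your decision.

Let group 1 = process X, group 2 = process Y. H0: μ_1 = μ_2; H1: μ_1 ≠ μ_2 (Welch's two-sample t-test, two-sided).
t = (x̄_1 − x̄_2)/√(s_1²/n_1 + s_2²/n_2) = (25.7 − 26.2)/√(1.67²/40 + 3.37²/38) = -0.82
Welch–Satterthwaite df ≈ 53.51
Two-sided p-value ≈ 0.414
Since p ≈ 0.414 > α = 0.02, fail to reject H0; the data do not provide sufficient evidence against H0.

t = -0.82; fail to reject H0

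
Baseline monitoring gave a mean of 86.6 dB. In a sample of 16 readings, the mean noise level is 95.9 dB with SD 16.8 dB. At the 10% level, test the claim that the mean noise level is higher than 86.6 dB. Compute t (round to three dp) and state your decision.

t = 2.214; reject H0

H0: μ = 86.6; H1: μ > 86.6 (one-sample t-test, right-tailed).
t = (x̄ − μ₀)/(s/√n) = (95.9 − 86.6)/(16.8/√16) = 2.214
df = n − 1 = 15
p-value = P(T ≥ 2.214) ≈ 0.0214
Since p ≈ 0.0214 < α = 0.1, reject H0; the data support H1.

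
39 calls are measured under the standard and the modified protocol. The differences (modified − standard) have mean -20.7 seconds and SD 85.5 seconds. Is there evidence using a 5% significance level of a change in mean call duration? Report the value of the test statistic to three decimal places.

-1.512

H0: μ_d = 0; H1: μ_d ≠ 0 (paired t-test on the differences, two-sided).
t = d̄/(s_d/√n) = -20.7/(85.5/√39) = -1.512
df = n − 1 = 38
Two-sided p-value ≈ 0.1388
Since p ≈ 0.1388 > α = 0.05, fail to reject H0; the data do not provide sufficient evidence against H0.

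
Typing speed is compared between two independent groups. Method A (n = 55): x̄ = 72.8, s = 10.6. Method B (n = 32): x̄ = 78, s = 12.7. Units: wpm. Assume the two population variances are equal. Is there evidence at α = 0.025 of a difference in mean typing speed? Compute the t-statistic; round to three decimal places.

-2.050

Let group 1 = method A, group 2 = method B. H0: μ_1 = μ_2; H1: μ_1 ≠ μ_2 (two-sample pooled-variance t-test, two-sided).
s_p² = [(55−1)·10.6² + (32−1)·12.7²]/(55+32−2) = 130.205
t = (72.8 − 78)/√[130.205·(1/55 + 1/32)] = -2.050
df = n₁ + n₂ − 2 = 85
Two-sided p-value ≈ 0.043
Since p ≈ 0.043 > α = 0.025, fail to reject H0; the evidence is not statistically significant.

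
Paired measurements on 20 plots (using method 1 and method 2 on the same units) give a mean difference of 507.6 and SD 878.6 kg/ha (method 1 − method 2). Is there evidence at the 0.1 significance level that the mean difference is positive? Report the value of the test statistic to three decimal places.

2.584

H0: μ_d = 0; H1: μ_d > 0 (paired t-test on the differences, right-tailed).
t = d̄/(s_d/√n) = 507.6/(878.6/√20) = 2.584
df = n − 1 = 19
p-value = P(T ≥ 2.584) ≈ 0.0091
Since p ≈ 0.0091 < α = 0.1, reject H0; the data support H1.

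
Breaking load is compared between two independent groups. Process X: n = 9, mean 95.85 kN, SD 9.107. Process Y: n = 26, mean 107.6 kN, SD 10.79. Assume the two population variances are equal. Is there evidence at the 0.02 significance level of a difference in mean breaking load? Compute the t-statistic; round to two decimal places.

Let group 1 = process X, group 2 = process Y. H0: μ_1 = μ_2; H1: μ_1 ≠ μ_2 (two-sample pooled-variance t-test, two-sided).
s_p² = [(9−1)·9.107² + (26−1)·10.79²]/(9+26−2) = 108.306
t = (95.85 − 107.6)/√[108.306·(1/9 + 1/26)] = -2.92
df = n₁ + n₂ − 2 = 33
Two-sided p-value ≈ 0.006
Since p ≈ 0.006 < α = 0.02, reject H0; the evidence is statistically significant.

-2.92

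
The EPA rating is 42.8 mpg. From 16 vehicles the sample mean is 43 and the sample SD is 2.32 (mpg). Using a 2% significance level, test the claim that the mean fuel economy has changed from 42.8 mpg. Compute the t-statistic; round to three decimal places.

0.345

H0: μ = 42.8; H1: μ ≠ 42.8 (one-sample t-test, two-sided).
t = (x̄ − μ₀)/(s/√n) = (43 − 42.8)/(2.32/√16) = 0.345
df = n − 1 = 15
Two-sided p-value ≈ 0.735
Since p ≈ 0.735 > α = 0.02, fail to reject H0; the evidence is not statistically significant.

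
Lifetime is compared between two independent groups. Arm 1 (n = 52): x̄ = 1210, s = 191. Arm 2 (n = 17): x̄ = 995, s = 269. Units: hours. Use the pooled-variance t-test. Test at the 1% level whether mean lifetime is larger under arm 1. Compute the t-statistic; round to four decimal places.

3.6257

Let group 1 = arm 1, group 2 = arm 2. H0: μ_1 = μ_2; H1: μ_1 > μ_2 (two-sample pooled-variance t-test, right-tailed).
s_p² = [(52−1)·191² + (17−1)·269²]/(52+17−2) = 45049.4
t = (1210 − 995)/√[45049.4·(1/52 + 1/17)] = 3.6257
df = n₁ + n₂ − 2 = 67
p-value = P(T ≥ 3.6257) ≈ 0.000
Since p ≈ 0.000 < α = 0.01, reject H0; the evidence is statistically significant.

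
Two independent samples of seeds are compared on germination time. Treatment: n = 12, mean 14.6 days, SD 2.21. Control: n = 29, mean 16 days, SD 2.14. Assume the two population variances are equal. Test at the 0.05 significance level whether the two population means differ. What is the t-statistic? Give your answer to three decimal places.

Let group 1 = treatment, group 2 = control. H0: μ_1 = μ_2; H1: μ_1 ≠ μ_2 (two-sample pooled-variance t-test, two-sided).
s_p² = [(12−1)·2.21² + (29−1)·2.14²]/(12+29−2) = 4.66548
t = (14.6 − 16)/√[4.66548·(1/12 + 1/29)] = -1.888
df = n₁ + n₂ − 2 = 39
Two-sided p-value ≈ 0.066
Since p ≈ 0.066 > α = 0.05, fail to reject H0; the data do not provide sufficient evidence against H0.

-1.888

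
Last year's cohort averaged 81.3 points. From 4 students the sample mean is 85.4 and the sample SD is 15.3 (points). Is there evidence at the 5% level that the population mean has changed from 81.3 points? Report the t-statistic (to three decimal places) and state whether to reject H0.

t = 0.536; fail to reject H0

H0: μ = 81.3; H1: μ ≠ 81.3 (one-sample t-test, two-sided).
t = (x̄ − μ₀)/(s/√n) = (85.4 − 81.3)/(15.3/√4) = 0.536
df = n − 1 = 3
Two-sided p-value ≈ 0.629
Since p ≈ 0.629 > α = 0.05, fail to reject H0; the evidence is not statistically significant.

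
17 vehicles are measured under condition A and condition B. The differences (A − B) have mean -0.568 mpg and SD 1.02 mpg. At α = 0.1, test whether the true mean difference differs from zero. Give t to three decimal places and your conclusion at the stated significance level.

t = -2.296; reject H0

H0: μ_d = 0; H1: μ_d ≠ 0 (paired t-test on the differences, two-sided).
t = d̄/(s_d/√n) = -0.568/(1.02/√17) = -2.296
df = n − 1 = 16
Two-sided p-value ≈ 0.036
Since p ≈ 0.036 < α = 0.1, reject H0; the data support H1.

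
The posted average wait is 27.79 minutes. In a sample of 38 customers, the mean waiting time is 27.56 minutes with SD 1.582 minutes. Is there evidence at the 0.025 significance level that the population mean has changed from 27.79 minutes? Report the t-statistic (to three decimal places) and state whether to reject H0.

H0: μ = 27.79; H1: μ ≠ 27.79 (one-sample t-test, two-sided).
t = (x̄ − μ₀)/(s/√n) = (27.56 − 27.79)/(1.582/√38) = -0.896
df = n − 1 = 37
Two-sided p-value ≈ 0.3759
Since p ≈ 0.3759 > α = 0.025, fail to reject H0; the evidence is not statistically significant.

t = -0.896; fail to reject H0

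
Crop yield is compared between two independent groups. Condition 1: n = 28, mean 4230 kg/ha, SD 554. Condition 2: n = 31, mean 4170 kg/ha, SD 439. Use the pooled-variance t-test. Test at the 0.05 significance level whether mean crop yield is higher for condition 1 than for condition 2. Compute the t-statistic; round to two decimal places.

Let group 1 = condition 1, group 2 = condition 2. H0: μ_1 = μ_2; H1: μ_1 > μ_2 (two-sample pooled-variance t-test, right-tailed).
s_p² = [(28−1)·554² + (31−1)·439²]/(28+31−2) = 246813
t = (4230 − 4170)/√[246813·(1/28 + 1/31)] = 0.46
df = n₁ + n₂ − 2 = 57
p-value = P(T ≥ 0.46) ≈ 0.3225
Since p ≈ 0.3225 > α = 0.05, fail to reject H0; the evidence is not statistically significant.

0.46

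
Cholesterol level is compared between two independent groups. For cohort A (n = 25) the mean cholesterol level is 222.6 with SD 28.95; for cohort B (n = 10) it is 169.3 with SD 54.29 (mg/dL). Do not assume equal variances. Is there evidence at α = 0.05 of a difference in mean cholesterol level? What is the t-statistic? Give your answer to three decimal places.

2.942

Let group 1 = cohort A, group 2 = cohort B. H0: μ_1 = μ_2; H1: μ_1 ≠ μ_2 (Welch's two-sample t-test, two-sided).
t = (x̄_1 − x̄_2)/√(s_1²/n_1 + s_2²/n_2) = (222.6 − 169.3)/√(28.95²/25 + 54.29²/10) = 2.942
Welch–Satterthwaite df ≈ 11.11
Two-sided p-value ≈ 0.0133
Since p ≈ 0.0133 < α = 0.05, reject H0; the evidence is statistically significant.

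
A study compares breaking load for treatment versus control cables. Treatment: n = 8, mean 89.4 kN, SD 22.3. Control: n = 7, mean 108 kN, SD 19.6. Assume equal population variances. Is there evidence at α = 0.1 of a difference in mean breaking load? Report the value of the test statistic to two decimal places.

-1.70

Let group 1 = treatment, group 2 = control. H0: μ_1 = μ_2; H1: μ_1 ≠ μ_2 (two-sample pooled-variance t-test, two-sided).
s_p² = [(8−1)·22.3² + (7−1)·19.6²]/(8+7−2) = 445.076
t = (89.4 − 108)/√[445.076·(1/8 + 1/7)] = -1.70
df = n₁ + n₂ − 2 = 13
Two-sided p-value ≈ 0.112
Since p ≈ 0.112 > α = 0.1, fail to reject H0; the data do not provide sufficient evidence against H0.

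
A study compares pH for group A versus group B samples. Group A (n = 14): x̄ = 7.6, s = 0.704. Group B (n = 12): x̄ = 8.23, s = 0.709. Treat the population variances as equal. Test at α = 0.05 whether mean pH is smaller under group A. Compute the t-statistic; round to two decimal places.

Let group 1 = group A, group 2 = group B. H0: μ_1 = μ_2; H1: μ_1 < μ_2 (two-sample pooled-variance t-test, left-tailed).
s_p² = [(14−1)·0.704² + (12−1)·0.709²]/(14+12−2) = 0.498854
t = (7.6 − 8.23)/√[0.498854·(1/14 + 1/12)] = -2.27
df = n₁ + n₂ − 2 = 24
p-value = P(T ≤ -2.27) ≈ 0.0163
Since p ≈ 0.0163 < α = 0.05, reject H0; the data support H1.

-2.27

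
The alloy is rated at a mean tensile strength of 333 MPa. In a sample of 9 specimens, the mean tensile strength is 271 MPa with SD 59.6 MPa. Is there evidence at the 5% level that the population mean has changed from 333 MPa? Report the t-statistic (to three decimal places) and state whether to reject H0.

t = -3.121; reject H0

H0: μ = 333; H1: μ ≠ 333 (one-sample t-test, two-sided).
t = (x̄ − μ₀)/(s/√n) = (271 − 333)/(59.6/√9) = -3.121
df = n − 1 = 8
Two-sided p-value ≈ 0.014
Since p ≈ 0.014 < α = 0.05, reject H0; the data support H1.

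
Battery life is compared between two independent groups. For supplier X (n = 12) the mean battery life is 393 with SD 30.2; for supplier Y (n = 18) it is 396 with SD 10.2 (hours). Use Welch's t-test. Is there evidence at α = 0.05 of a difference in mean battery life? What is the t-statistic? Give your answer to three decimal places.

-0.332

Let group 1 = supplier X, group 2 = supplier Y. H0: μ_1 = μ_2; H1: μ_1 ≠ μ_2 (Welch's two-sample t-test, two-sided).
t = (x̄_1 − x̄_2)/√(s_1²/n_1 + s_2²/n_2) = (393 − 396)/√(30.2²/12 + 10.2²/18) = -0.332
Welch–Satterthwaite df ≈ 12.69
Two-sided p-value ≈ 0.746
Since p ≈ 0.746 > α = 0.05, fail to reject H0; the data do not provide sufficient evidence against H0.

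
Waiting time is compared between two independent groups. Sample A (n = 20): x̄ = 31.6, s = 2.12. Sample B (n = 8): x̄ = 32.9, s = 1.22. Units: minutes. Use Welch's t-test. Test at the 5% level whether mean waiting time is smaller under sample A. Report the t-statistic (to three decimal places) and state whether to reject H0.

Let group 1 = sample A, group 2 = sample B. H0: μ_1 = μ_2; H1: μ_1 < μ_2 (Welch's two-sample t-test, left-tailed).
t = (x̄_1 − x̄_2)/√(s_1²/n_1 + s_2²/n_2) = (31.6 − 32.9)/√(2.12²/20 + 1.22²/8) = -2.028
Welch–Satterthwaite df ≈ 22.19
p-value = P(T ≤ -2.028) ≈ 0.0273
Since p ≈ 0.0273 < α = 0.05, reject H0; the data support H1.

t = -2.028; reject H0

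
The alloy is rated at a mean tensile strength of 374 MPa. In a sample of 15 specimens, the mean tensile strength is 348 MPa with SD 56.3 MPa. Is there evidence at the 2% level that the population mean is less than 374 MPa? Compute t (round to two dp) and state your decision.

t = -1.79; fail to reject H0

H0: μ = 374; H1: μ < 374 (one-sample t-test, left-tailed).
t = (x̄ − μ₀)/(s/√n) = (348 − 374)/(56.3/√15) = -1.79
df = n − 1 = 14
p-value = P(T ≤ -1.79) ≈ 0.048
Since p ≈ 0.048 > α = 0.02, fail to reject H0; the evidence is not statistically significant.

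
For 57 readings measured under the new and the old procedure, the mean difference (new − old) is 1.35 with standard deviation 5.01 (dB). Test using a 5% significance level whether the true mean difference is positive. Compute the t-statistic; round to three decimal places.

H0: μ_d = 0; H1: μ_d > 0 (paired t-test on the differences, right-tailed).
t = d̄/(s_d/√n) = 1.35/(5.01/√57) = 2.034
df = n − 1 = 56
p-value = P(T ≥ 2.034) ≈ 0.023
Since p ≈ 0.023 < α = 0.05, reject H0; the data support H1.

2.034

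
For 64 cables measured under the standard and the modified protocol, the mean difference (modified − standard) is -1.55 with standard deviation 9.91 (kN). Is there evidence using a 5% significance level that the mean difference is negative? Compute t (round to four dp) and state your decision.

H0: μ_d = 0; H1: μ_d < 0 (paired t-test on the differences, left-tailed).
t = d̄/(s_d/√n) = -1.55/(9.91/√64) = -1.2513
df = n − 1 = 63
p-value = P(T ≤ -1.2513) ≈ 0.108
Since p ≈ 0.108 > α = 0.05, fail to reject H0; the evidence is not statistically significant.

t = -1.2513; fail to reject H0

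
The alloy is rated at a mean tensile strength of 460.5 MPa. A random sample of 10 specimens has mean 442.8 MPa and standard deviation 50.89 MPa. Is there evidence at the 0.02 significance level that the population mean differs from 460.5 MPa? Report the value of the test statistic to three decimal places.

-1.100

H0: μ = 460.5; H1: μ ≠ 460.5 (one-sample t-test, two-sided).
t = (x̄ − μ₀)/(s/√n) = (442.8 − 460.5)/(50.89/√10) = -1.100
df = n − 1 = 9
Two-sided p-value ≈ 0.300
Since p ≈ 0.300 > α = 0.02, fail to reject H0; the data do not provide sufficient evidence against H0.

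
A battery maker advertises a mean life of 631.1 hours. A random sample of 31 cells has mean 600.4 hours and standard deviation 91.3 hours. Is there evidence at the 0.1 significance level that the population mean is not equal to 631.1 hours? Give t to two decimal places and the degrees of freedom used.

t = -1.87, df = 30

H0: μ = 631.1; H1: μ ≠ 631.1 (one-sample t-test, two-sided).
t = (x̄ − μ₀)/(s/√n) = (600.4 − 631.1)/(91.3/√31) = -1.87
df = n − 1 = 30
Two-sided p-value ≈ 0.071
Since p ≈ 0.071 < α = 0.1, reject H0; the data support H1.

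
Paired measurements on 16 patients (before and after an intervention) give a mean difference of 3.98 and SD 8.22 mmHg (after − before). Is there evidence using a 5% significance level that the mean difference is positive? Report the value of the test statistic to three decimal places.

H0: μ_d = 0; H1: μ_d > 0 (paired t-test on the differences, right-tailed).
t = d̄/(s_d/√n) = 3.98/(8.22/√16) = 1.937
df = n − 1 = 15
p-value = P(T ≥ 1.937) ≈ 0.036
Since p ≈ 0.036 < α = 0.05, reject H0; the data support H1.

1.937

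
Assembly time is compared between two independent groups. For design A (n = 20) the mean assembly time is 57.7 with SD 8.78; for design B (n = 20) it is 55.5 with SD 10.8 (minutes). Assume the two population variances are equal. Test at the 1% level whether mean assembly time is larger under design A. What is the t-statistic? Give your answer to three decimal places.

Let group 1 = design A, group 2 = design B. H0: μ_1 = μ_2; H1: μ_1 > μ_2 (two-sample pooled-variance t-test, right-tailed).
s_p² = [(20−1)·8.78² + (20−1)·10.8²]/(20+20−2) = 96.8642
t = (57.7 − 55.5)/√[96.8642·(1/20 + 1/20)] = 0.707
df = n₁ + n₂ − 2 = 38
p-value = P(T ≥ 0.707) ≈ 0.2420
Since p ≈ 0.2420 > α = 0.01, fail to reject H0; the evidence is not statistically significant.

0.707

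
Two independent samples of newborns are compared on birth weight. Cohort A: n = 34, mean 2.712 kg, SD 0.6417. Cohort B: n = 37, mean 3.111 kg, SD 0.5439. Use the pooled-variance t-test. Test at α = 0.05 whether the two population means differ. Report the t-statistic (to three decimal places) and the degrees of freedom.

t = -2.834, df = 69

Let group 1 = cohort A, group 2 = cohort B. H0: μ_1 = μ_2; H1: μ_1 ≠ μ_2 (two-sample pooled-variance t-test, two-sided).
s_p² = [(34−1)·0.6417² + (37−1)·0.5439²]/(34+37−2) = 0.351282
t = (2.712 − 3.111)/√[0.351282·(1/34 + 1/37)] = -2.834
df = n₁ + n₂ − 2 = 69
Two-sided p-value ≈ 0.006
Since p ≈ 0.006 < α = 0.05, reject H0; the evidence is statistically significant.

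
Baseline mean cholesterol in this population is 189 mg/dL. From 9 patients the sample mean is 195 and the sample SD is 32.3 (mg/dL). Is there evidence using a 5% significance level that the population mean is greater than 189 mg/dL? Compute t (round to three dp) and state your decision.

H0: μ = 189; H1: μ > 189 (one-sample t-test, right-tailed).
t = (x̄ − μ₀)/(s/√n) = (195 − 189)/(32.3/√9) = 0.557
df = n − 1 = 8
p-value = P(T ≥ 0.557) ≈ 0.296
Since p ≈ 0.296 > α = 0.05, fail to reject H0; the evidence is not statistically significant.

t = 0.557; fail to reject H0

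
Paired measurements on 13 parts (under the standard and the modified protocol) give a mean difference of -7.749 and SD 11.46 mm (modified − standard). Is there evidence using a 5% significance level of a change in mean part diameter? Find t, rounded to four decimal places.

H0: μ_d = 0; H1: μ_d ≠ 0 (paired t-test on the differences, two-sided).
t = d̄/(s_d/√n) = -7.749/(11.46/√13) = -2.4380
df = n − 1 = 12
Two-sided p-value ≈ 0.0313
Since p ≈ 0.0313 < α = 0.05, reject H0; the data support H1.

-2.4380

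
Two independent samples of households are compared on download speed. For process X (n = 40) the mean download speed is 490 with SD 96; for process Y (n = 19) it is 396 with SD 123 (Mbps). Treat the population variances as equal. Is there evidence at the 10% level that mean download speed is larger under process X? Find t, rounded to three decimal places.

Let group 1 = process X, group 2 = process Y. H0: μ_1 = μ_2; H1: μ_1 > μ_2 (two-sample pooled-variance t-test, right-tailed).
s_p² = [(40−1)·96² + (19−1)·123²]/(40+19−2) = 11083.3
t = (490 − 396)/√[11083.3·(1/40 + 1/19)] = 3.205
df = n₁ + n₂ − 2 = 57
p-value = P(T ≥ 3.205) ≈ 0.001
Since p ≈ 0.001 < α = 0.1, reject H0; the data support H1.

3.205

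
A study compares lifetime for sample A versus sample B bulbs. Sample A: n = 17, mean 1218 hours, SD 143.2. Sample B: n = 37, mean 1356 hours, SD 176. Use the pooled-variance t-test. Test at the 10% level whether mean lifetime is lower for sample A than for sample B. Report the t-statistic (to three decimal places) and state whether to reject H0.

Let group 1 = sample A, group 2 = sample B. H0: μ_1 = μ_2; H1: μ_1 < μ_2 (two-sample pooled-variance t-test, left-tailed).
s_p² = [(17−1)·143.2² + (37−1)·176²]/(17+37−2) = 27754.5
t = (1218 − 1356)/√[27754.5·(1/17 + 1/37)] = -2.827
df = n₁ + n₂ − 2 = 52
p-value = P(T ≤ -2.827) ≈ 0.003
Since p ≈ 0.003 < α = 0.1, reject H0; the evidence is statistically significant.

t = -2.827; reject H0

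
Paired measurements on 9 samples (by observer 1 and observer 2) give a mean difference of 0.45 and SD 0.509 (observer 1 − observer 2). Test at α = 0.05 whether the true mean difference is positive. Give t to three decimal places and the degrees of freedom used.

H0: μ_d = 0; H1: μ_d > 0 (paired t-test on the differences, right-tailed).
t = d̄/(s_d/√n) = 0.45/(0.509/√9) = 2.652
df = n − 1 = 8
p-value = P(T ≥ 2.652) ≈ 0.0146
Since p ≈ 0.0146 < α = 0.05, reject H0; the evidence is statistically significant.

t = 2.652, df = 8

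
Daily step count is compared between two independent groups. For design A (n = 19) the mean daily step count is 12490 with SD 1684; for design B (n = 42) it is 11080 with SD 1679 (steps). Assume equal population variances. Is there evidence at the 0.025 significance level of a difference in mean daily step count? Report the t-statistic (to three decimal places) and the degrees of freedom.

Let group 1 = design A, group 2 = design B. H0: μ_1 = μ_2; H1: μ_1 ≠ μ_2 (two-sample pooled-variance t-test, two-sided).
s_p² = [(19−1)·1684² + (42−1)·1679²]/(19+42−2) = 2824170
t = (12490 − 11080)/√[2824170·(1/19 + 1/42)] = 3.035
df = n₁ + n₂ − 2 = 59
Two-sided p-value ≈ 0.0036
Since p ≈ 0.0036 < α = 0.025, reject H0; the evidence is statistically significant.

t = 3.035, df = 59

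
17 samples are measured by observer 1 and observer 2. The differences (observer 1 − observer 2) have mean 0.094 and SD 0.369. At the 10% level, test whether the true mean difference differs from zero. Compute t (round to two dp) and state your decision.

t = 1.05; fail to reject H0

H0: μ_d = 0; H1: μ_d ≠ 0 (paired t-test on the differences, two-sided).
t = d̄/(s_d/√n) = 0.094/(0.369/√17) = 1.05
df = n − 1 = 16
Two-sided p-value ≈ 0.309
Since p ≈ 0.309 > α = 0.1, fail to reject H0; the evidence is not statistically significant.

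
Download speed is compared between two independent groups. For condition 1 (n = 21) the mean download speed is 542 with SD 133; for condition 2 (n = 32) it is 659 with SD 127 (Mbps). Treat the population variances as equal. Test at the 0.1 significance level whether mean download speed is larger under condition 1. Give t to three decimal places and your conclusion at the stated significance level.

Let group 1 = condition 1, group 2 = condition 2. H0: μ_1 = μ_2; H1: μ_1 > μ_2 (two-sample pooled-variance t-test, right-tailed).
s_p² = [(21−1)·133² + (32−1)·127²]/(21+32−2) = 16740.8
t = (542 − 659)/√[16740.8·(1/21 + 1/32)] = -3.220
df = n₁ + n₂ − 2 = 51
p-value = P(T ≥ -3.220) ≈ 0.9989
Since p ≈ 0.9989 > α = 0.1, fail to reject H0; the data do not provide sufficient evidence against H0.

t = -3.220; fail to reject H0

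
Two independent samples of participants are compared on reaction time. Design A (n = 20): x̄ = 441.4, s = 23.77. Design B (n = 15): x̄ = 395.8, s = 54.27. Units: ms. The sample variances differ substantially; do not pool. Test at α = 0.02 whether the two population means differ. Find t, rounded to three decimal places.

3.043

Let group 1 = design A, group 2 = design B. H0: μ_1 = μ_2; H1: μ_1 ≠ μ_2 (Welch's two-sample t-test, two-sided).
t = (x̄_1 − x̄_2)/√(s_1²/n_1 + s_2²/n_2) = (441.4 − 395.8)/√(23.77²/20 + 54.27²/15) = 3.043
Welch–Satterthwaite df ≈ 18.04
Two-sided p-value ≈ 0.007
Since p ≈ 0.007 < α = 0.02, reject H0; the data support H1.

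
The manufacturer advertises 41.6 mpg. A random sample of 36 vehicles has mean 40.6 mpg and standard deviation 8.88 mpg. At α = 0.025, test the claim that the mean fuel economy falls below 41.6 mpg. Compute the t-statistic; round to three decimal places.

H0: μ = 41.6; H1: μ < 41.6 (one-sample t-test, left-tailed).
t = (x̄ − μ₀)/(s/√n) = (40.6 − 41.6)/(8.88/√36) = -0.676
df = n − 1 = 35
p-value = P(T ≤ -0.676) ≈ 0.252
Since p ≈ 0.252 > α = 0.025, fail to reject H0; the data do not provide sufficient evidence against H0.

-0.676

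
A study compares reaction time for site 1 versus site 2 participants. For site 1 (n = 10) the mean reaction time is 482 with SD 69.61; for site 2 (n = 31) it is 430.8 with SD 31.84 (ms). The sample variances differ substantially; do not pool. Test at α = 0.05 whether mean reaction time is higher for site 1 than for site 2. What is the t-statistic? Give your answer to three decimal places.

Let group 1 = site 1, group 2 = site 2. H0: μ_1 = μ_2; H1: μ_1 > μ_2 (Welch's two-sample t-test, right-tailed).
t = (x̄_1 − x̄_2)/√(s_1²/n_1 + s_2²/n_2) = (482 − 430.8)/√(69.61²/10 + 31.84²/31) = 2.251
Welch–Satterthwaite df ≈ 10.24
p-value = P(T ≥ 2.251) ≈ 0.0237
Since p ≈ 0.0237 < α = 0.05, reject H0; the data support H1.

2.251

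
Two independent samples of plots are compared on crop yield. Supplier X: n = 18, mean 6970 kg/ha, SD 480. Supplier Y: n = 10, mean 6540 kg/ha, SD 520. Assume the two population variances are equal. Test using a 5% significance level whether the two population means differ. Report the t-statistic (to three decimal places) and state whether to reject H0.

Let group 1 = supplier X, group 2 = supplier Y. H0: μ_1 = μ_2; H1: μ_1 ≠ μ_2 (two-sample pooled-variance t-test, two-sided).
s_p² = [(18−1)·480² + (10−1)·520²]/(18+10−2) = 244246
t = (6970 − 6540)/√[244246·(1/18 + 1/10)] = 2.206
df = n₁ + n₂ − 2 = 26
Two-sided p-value ≈ 0.0364
Since p ≈ 0.0364 < α = 0.05, reject H0; the data support H1.

t = 2.206; reject H0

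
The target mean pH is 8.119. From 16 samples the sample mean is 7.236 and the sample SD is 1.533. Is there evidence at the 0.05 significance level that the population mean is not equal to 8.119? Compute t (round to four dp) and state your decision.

H0: μ = 8.119; H1: μ ≠ 8.119 (one-sample t-test, two-sided).
t = (x̄ − μ₀)/(s/√n) = (7.236 − 8.119)/(1.533/√16) = -2.3040
df = n − 1 = 15
Two-sided p-value ≈ 0.0359
Since p ≈ 0.0359 < α = 0.05, reject H0; the evidence is statistically significant.

t = -2.3040; reject H0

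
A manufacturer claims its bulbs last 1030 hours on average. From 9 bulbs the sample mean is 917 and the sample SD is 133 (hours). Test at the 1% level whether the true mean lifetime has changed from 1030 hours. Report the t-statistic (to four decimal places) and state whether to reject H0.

H0: μ = 1030; H1: μ ≠ 1030 (one-sample t-test, two-sided).
t = (x̄ − μ₀)/(s/√n) = (917 − 1030)/(133/√9) = -2.5489
df = n − 1 = 8
Two-sided p-value ≈ 0.034
Since p ≈ 0.034 > α = 0.01, fail to reject H0; the data do not provide sufficient evidence against H0.

t = -2.5489; fail to reject H0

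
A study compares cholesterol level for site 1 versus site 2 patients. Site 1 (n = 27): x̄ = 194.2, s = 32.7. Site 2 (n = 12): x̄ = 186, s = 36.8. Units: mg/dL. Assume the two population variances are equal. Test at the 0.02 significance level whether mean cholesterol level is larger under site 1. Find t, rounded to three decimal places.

0.696

Let group 1 = site 1, group 2 = site 2. H0: μ_1 = μ_2; H1: μ_1 > μ_2 (two-sample pooled-variance t-test, right-tailed).
s_p² = [(27−1)·32.7² + (12−1)·36.8²]/(27+12−2) = 1154
t = (194.2 − 186)/√[1154·(1/27 + 1/12)] = 0.696
df = n₁ + n₂ − 2 = 37
p-value = P(T ≥ 0.696) ≈ 0.2455
Since p ≈ 0.2455 > α = 0.02, fail to reject H0; the data do not provide sufficient evidence against H0.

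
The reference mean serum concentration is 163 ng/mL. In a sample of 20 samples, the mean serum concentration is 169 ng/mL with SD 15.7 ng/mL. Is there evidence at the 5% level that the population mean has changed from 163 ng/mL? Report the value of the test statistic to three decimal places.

1.709

H0: μ = 163; H1: μ ≠ 163 (one-sample t-test, two-sided).
t = (x̄ − μ₀)/(s/√n) = (169 − 163)/(15.7/√20) = 1.709
df = n − 1 = 19
Two-sided p-value ≈ 0.1037
Since p ≈ 0.1037 > α = 0.05, fail to reject H0; the evidence is not statistically significant.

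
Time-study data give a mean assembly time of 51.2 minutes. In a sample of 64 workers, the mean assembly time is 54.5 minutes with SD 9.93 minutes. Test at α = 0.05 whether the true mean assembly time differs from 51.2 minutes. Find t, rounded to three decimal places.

H0: μ = 51.2; H1: μ ≠ 51.2 (one-sample t-test, two-sided).
t = (x̄ − μ₀)/(s/√n) = (54.5 − 51.2)/(9.93/√64) = 2.659
df = n − 1 = 63
Two-sided p-value ≈ 0.0099
Since p ≈ 0.0099 < α = 0.05, reject H0; the evidence is statistically significant.

2.659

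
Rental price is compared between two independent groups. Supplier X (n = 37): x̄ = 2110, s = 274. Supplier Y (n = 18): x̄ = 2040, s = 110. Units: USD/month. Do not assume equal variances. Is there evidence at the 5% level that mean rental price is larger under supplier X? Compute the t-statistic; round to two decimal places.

Let group 1 = supplier X, group 2 = supplier Y. H0: μ_1 = μ_2; H1: μ_1 > μ_2 (Welch's two-sample t-test, right-tailed).
t = (x̄_1 − x̄_2)/√(s_1²/n_1 + s_2²/n_2) = (2110 − 2040)/√(274²/37 + 110²/18) = 1.35
Welch–Satterthwaite df ≈ 51.77
p-value = P(T ≥ 1.35) ≈ 0.0920
Since p ≈ 0.0920 > α = 0.05, fail to reject H0; the evidence is not statistically significant.

1.35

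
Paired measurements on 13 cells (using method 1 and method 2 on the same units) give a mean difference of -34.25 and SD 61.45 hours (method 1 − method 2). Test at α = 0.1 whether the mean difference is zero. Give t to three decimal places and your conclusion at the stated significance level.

t = -2.010; reject H0

H0: μ_d = 0; H1: μ_d ≠ 0 (paired t-test on the differences, two-sided).
t = d̄/(s_d/√n) = -34.25/(61.45/√13) = -2.010
df = n − 1 = 12
Two-sided p-value ≈ 0.068
Since p ≈ 0.068 < α = 0.1, reject H0; the data support H1.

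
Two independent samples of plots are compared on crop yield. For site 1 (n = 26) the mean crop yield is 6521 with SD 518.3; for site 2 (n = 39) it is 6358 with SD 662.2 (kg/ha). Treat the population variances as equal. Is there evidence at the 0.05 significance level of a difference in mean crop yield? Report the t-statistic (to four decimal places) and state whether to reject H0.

Let group 1 = site 1, group 2 = site 2. H0: μ_1 = μ_2; H1: μ_1 ≠ μ_2 (two-sample pooled-variance t-test, two-sided).
s_p² = [(26−1)·518.3² + (39−1)·662.2²]/(26+39−2) = 371099
t = (6521 − 6358)/√[371099·(1/26 + 1/39)] = 1.0568
df = n₁ + n₂ − 2 = 63
Two-sided p-value ≈ 0.295
Since p ≈ 0.295 > α = 0.05, fail to reject H0; the evidence is not statistically significant.

t = 1.0568; fail to reject H0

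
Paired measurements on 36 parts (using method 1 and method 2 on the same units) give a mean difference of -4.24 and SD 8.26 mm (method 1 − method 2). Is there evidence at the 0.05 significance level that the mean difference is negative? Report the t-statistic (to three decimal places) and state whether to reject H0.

t = -3.080; reject H0

H0: μ_d = 0; H1: μ_d < 0 (paired t-test on the differences, left-tailed).
t = d̄/(s_d/√n) = -4.24/(8.26/√36) = -3.080
df = n − 1 = 35
p-value = P(T ≤ -3.080) ≈ 0.0020
Since p ≈ 0.0020 < α = 0.05, reject H0; the data support H1.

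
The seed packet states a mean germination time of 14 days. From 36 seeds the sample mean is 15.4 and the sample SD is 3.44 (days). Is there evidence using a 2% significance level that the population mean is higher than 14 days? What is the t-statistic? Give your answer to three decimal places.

H0: μ = 14; H1: μ > 14 (one-sample t-test, right-tailed).
t = (x̄ − μ₀)/(s/√n) = (15.4 − 14)/(3.44/√36) = 2.442
df = n − 1 = 35
p-value = P(T ≥ 2.442) ≈ 0.010
Since p ≈ 0.010 < α = 0.02, reject H0; the data support H1.

2.442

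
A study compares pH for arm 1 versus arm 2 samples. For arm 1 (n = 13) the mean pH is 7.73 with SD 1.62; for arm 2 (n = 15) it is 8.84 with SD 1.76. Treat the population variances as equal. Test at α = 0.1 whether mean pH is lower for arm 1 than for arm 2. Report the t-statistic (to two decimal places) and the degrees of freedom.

t = -1.73, df = 26

Let group 1 = arm 1, group 2 = arm 2. H0: μ_1 = μ_2; H1: μ_1 < μ_2 (two-sample pooled-variance t-test, left-tailed).
s_p² = [(13−1)·1.62² + (15−1)·1.76²]/(13+15−2) = 2.8792
t = (7.73 − 8.84)/√[2.8792·(1/13 + 1/15)] = -1.73
df = n₁ + n₂ − 2 = 26
p-value = P(T ≤ -1.73) ≈ 0.0481
Since p ≈ 0.0481 < α = 0.1, reject H0; the data support H1.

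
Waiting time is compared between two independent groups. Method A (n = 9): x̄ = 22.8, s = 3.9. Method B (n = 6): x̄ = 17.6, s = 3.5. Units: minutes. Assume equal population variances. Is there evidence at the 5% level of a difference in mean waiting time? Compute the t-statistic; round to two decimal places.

Let group 1 = method A, group 2 = method B. H0: μ_1 = μ_2; H1: μ_1 ≠ μ_2 (two-sample pooled-variance t-test, two-sided).
s_p² = [(9−1)·3.9² + (6−1)·3.5²]/(9+6−2) = 14.0715
t = (22.8 − 17.6)/√[14.0715·(1/9 + 1/6)] = 2.63
df = n₁ + n₂ − 2 = 13
Two-sided p-value ≈ 0.021
Since p ≈ 0.021 < α = 0.05, reject H0; the evidence is statistically significant.

2.63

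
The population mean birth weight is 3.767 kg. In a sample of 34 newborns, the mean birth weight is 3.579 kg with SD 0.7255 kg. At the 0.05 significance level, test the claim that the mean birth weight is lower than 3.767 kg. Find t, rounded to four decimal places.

-1.5110

H0: μ = 3.767; H1: μ < 3.767 (one-sample t-test, left-tailed).
t = (x̄ − μ₀)/(s/√n) = (3.579 − 3.767)/(0.7255/√34) = -1.5110
df = n − 1 = 33
p-value = P(T ≤ -1.5110) ≈ 0.070
Since p ≈ 0.070 > α = 0.05, fail to reject H0; the evidence is not statistically significant.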